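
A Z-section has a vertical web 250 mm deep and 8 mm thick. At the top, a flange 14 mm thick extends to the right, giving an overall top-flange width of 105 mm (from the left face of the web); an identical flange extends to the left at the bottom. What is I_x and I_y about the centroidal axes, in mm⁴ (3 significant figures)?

I_x ≈ 4.83 × 10⁷ mm⁴, I_y ≈ 9.63 × 10⁶ mm⁴

Break the section into simple shapes (no overlaps), measuring from the bottom-left corner of the bounding box.
Web: 8 × 250, A = 2 000 mm², y = 125 mm, Ī = 10 416 667 mm⁴.
Top flange (beyond web): 97 × 14, A = 1 358 mm², y = 243 mm, Ī = 22 181 mm⁴.
Bottom flange (beyond web): 97 × 14, A = 1 358 mm², y = 7 mm, Ī = 22 181 mm⁴.
Centroid: ȳ = ΣA·y / ΣA = 125 mm.
Transfer each piece to the centroidal x-axis using Ī + A·d² with d = y − 125:
  web: d = 0 mm → contributes +10 416 667 mm⁴
  top flange (beyond web): d = 118 mm → contributes +18 930 973 mm⁴
  bottom flange (beyond web): d = -118 mm → contributes +18 930 973 mm⁴
Total I = 48 278 612 mm⁴.
For the y-axis: x̄ = 101 mm.
Repeating about the centroidal y-axis gives I_y = 9 626 212 mm⁴.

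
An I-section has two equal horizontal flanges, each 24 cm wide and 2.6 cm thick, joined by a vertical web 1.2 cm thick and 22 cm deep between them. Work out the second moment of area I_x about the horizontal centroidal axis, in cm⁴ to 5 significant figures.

Split into non-overlapping primitives; take the origin at the lower-left of the bounding box.
Bottom flange: 24 × 2.6, A = 62.4 cm², y = 1.3 cm, Ī = 35.152 cm⁴.
Web: 1.2 × 22, A = 26.4 cm², y = 13.6 cm, Ī = 1064.8 cm⁴.
Top flange: 24 × 2.6, A = 62.4 cm², y = 25.9 cm, Ī = 35.152 cm⁴.
By symmetry the centroid is at mid-height, ȳ = 13.6 cm.
Transfer each piece to the horizontal centroidal axis using Ī + A·d² with d = y − 13.6:
  bottom flange: d = -12.3 cm → contributes +9475.648 cm⁴
  web: d = 0 cm → contributes +1064.8 cm⁴
  top flange: d = 12.3 cm → contributes +9475.648 cm⁴
Total I = 20016.1 cm⁴.

I_x ≈ 2.0016 × 10⁴ cm⁴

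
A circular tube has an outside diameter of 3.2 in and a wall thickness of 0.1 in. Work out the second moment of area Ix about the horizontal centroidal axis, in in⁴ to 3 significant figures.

Ix ≈ 1.17 in⁴

Treat the section as a set of non-overlapping primitives; coordinates are from the bounding-box lower-left.
Outer circle: ⌀3.2, A = 8.0425 in², y = 1.6 in, Ī = 5.1472 in⁴.
Bore (subtracted): ⌀3, A = 7.0686 in², y = 1.6 in, Ī = 3.9761 in⁴.
By symmetry the centroid is at mid-height, ȳ = 1.6 in.
All pieces are centred on the horizontal centroidal axis, so I = ΣĪ (holes subtracted) = 1.1711 in⁴.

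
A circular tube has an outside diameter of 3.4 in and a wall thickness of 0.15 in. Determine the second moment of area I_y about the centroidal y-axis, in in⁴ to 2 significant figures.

I_y ≈ 2.0 in⁴

Break the section into simple shapes (no overlaps), measuring from the bottom-left corner of the bounding box.
Outer circle: ⌀3.4, A = 9.079 in², x = 1.7 in, Ī = 6.56 in⁴.
Bore (subtracted): ⌀3.1, A = 7.548 in², x = 1.7 in, Ī = 4.533 in⁴.
By symmetry the centroid is at mid-width, x̄ = 1.7 in.
All pieces are centred on the centroidal y-axis, so I = ΣĪ (holes subtracted) = 2.026 in⁴.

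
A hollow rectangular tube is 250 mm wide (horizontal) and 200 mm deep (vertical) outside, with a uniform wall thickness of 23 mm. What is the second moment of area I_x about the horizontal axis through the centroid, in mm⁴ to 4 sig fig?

Treat the section as a set of non-overlapping primitives; coordinates are from the bounding-box lower-left.
Outer rectangle: 250 × 200, A = 50 000 mm², y = 100 mm, Ī = 166 666 667 mm⁴.
Inner void (subtracted): 204 × 154, A = 31 416 mm², y = 100 mm, Ī = 62 088 488 mm⁴.
By symmetry the centroid is at mid-height, ȳ = 100 mm.
All pieces are centred on the horizontal axis through the centroid, so I = ΣĪ (holes subtracted) = 104 578 179 mm⁴.

I_x ≈ 1.046 × 10⁸ mm⁴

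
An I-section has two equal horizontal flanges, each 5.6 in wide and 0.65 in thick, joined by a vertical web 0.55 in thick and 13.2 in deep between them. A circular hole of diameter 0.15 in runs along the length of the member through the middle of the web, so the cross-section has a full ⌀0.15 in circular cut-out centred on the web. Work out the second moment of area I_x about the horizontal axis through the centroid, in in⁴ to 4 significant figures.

Decompose the section into non-overlapping parts with the origin at the bottom-left of its bounding rectangle.
Bottom flange: 5.6 × 0.65, A = 3.64 in², y = 0.325 in, Ī = 0.128158 in⁴.
Web: 0.55 × 13.2, A = 7.26 in², y = 7.25 in, Ī = 105.415 in⁴.
Top flange: 5.6 × 0.65, A = 3.64 in², y = 14.175 in, Ī = 0.128158 in⁴.
Hole (subtracted): ⌀0.15, A = 0.0176715 in², y = 7.25 in, Ī = 0.0000248505 in⁴.
By symmetry the centroid is at mid-height, ȳ = 7.25 in.
Transfer each piece to the horizontal axis through the centroid using Ī + A·d² with d = y − 7.25:
  bottom flange: d = -6.925 in → contributes +174.687 in⁴
  web: d = 0 in → contributes +105.415 in⁴
  top flange: d = 6.925 in → contributes +174.687 in⁴
  hole: d = 0 in → contributes −0.0000248505 in⁴
Total I = 454.788 in⁴.

I_x ≈ 454.8 in⁴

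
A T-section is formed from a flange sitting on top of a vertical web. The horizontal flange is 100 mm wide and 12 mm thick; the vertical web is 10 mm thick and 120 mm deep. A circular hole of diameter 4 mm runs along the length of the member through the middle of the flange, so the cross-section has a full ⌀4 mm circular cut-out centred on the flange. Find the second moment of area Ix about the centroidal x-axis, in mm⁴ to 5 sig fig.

Ix ≈ 4.0542 × 10⁶ mm⁴

Split into non-overlapping primitives; take the origin at the lower-left of the bounding box.
Flange: 100 × 12, A = 1 200 mm², y = 126 mm, Ī = 14 400 mm⁴.
Web: 10 × 120, A = 1 200 mm², y = 60 mm, Ī = 1 440 000 mm⁴.
Hole (subtracted): ⌀4, A = 12.56637 mm², y = 126 mm, Ī = 12.56637 mm⁴.
Centroid: ȳ = ΣA·y / ΣA = 92.8263 mm.
Transfer each piece to the centroidal x-axis using Ī + A·d² with d = y − 92.8263:
  flange: d = 33.1737 mm → contributes +1 334 993 mm⁴
  web: d = -32.8263 mm → contributes +2 733 079 mm⁴
  hole: d = 33.1737 mm → contributes −13841.78 mm⁴
Total I = 4 054 231 mm⁴.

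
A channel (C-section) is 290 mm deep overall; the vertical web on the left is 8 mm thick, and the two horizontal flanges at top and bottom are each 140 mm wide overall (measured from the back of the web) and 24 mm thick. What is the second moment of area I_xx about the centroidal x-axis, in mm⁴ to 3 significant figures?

Treat the section as a set of non-overlapping primitives; coordinates are from the bounding-box lower-left.
Web: 8 × 290, A = 2 320 mm², y = 145 mm, Ī = 16 259 333 mm⁴.
Top flange (beyond web): 132 × 24, A = 3 168 mm², y = 278 mm, Ī = 152 064 mm⁴.
Bottom flange (beyond web): 132 × 24, A = 3 168 mm², y = 12 mm, Ī = 152 064 mm⁴.
By symmetry the centroid is at mid-height, ȳ = 145 mm.
Transfer each piece to the centroidal x-axis using Ī + A·d² with d = y − 145:
  web: d = 0 mm → contributes +16 259 333 mm⁴
  top flange (beyond web): d = 133 mm → contributes +56 190 816 mm⁴
  bottom flange (beyond web): d = -133 mm → contributes +56 190 816 mm⁴
Total I = 128 640 965 mm⁴.

I_xx ≈ 1.29 × 10⁸ mm⁴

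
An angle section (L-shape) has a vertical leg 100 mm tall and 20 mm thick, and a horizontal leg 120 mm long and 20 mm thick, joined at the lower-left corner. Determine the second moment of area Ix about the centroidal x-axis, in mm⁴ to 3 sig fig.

Ix ≈ 3.33 × 10⁶ mm⁴

Treat the section as a set of non-overlapping primitives; coordinates are from the bounding-box lower-left.
Vertical leg: 20 × 100, A = 2 000 mm², y = 50 mm, Ī = 1 666 667 mm⁴.
Horizontal leg (remainder): 100 × 20, A = 2 000 mm², y = 10 mm, Ī = 66 667 mm⁴.
Centroid: ȳ = ΣA·y / ΣA = 30 mm.
Transfer each piece to the centroidal x-axis using Ī + A·d² with d = y − 30:
  vertical leg: d = 20 mm → contributes +2 466 667 mm⁴
  horizontal leg (remainder): d = -20 mm → contributes +866 667 mm⁴
Total I = 3 333 333 mm⁴.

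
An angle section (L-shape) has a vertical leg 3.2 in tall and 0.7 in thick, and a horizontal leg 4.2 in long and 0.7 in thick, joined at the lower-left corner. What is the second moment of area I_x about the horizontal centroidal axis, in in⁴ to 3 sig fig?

Decompose the section into non-overlapping parts with the origin at the bottom-left of its bounding rectangle.
Vertical leg: 0.7 × 3.2, A = 2.24 in², y = 1.6 in, Ī = 1.9115 in⁴.
Horizontal leg (remainder): 3.5 × 0.7, A = 2.45 in², y = 0.35 in, Ī = 0.10004 in⁴.
Centroid: ȳ = ΣA·y / ΣA = 0.94701 in.
Transfer each piece to the horizontal centroidal axis using Ī + A·d² with d = y − 0.94701:
  vertical leg: d = 0.65299 in → contributes +2.8666 in⁴
  horizontal leg (remainder): d = -0.59701 in → contributes +0.97329 in⁴
Total I = 3.8399 in⁴.

I_x ≈ 3.84 in⁴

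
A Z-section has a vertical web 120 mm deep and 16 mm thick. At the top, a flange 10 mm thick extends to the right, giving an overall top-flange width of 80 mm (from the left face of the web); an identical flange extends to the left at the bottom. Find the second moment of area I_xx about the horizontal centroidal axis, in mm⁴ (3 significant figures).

Break the section into simple shapes (no overlaps), measuring from the bottom-left corner of the bounding box.
Web: 16 × 120, A = 1 920 mm², y = 60 mm, Ī = 2 304 000 mm⁴.
Top flange (beyond web): 64 × 10, A = 640 mm², y = 115 mm, Ī = 5333.3 mm⁴.
Bottom flange (beyond web): 64 × 10, A = 640 mm², y = 5 mm, Ī = 5333.3 mm⁴.
Centroid: ȳ = ΣA·y / ΣA = 60 mm.
Transfer each piece to the horizontal centroidal axis using Ī + A·d² with d = y − 60:
  web: d = 0 mm → contributes +2 304 000 mm⁴
  top flange (beyond web): d = 55 mm → contributes +1 941 333 mm⁴
  bottom flange (beyond web): d = -55 mm → contributes +1 941 333 mm⁴
Total I = 6 186 667 mm⁴.

I_xx ≈ 6.19 × 10⁶ mm⁴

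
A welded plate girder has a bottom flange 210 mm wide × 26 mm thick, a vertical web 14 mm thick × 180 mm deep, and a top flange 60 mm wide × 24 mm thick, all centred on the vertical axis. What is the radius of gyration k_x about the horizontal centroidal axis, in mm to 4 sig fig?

k_x ≈ 80.97 mm

Split into non-overlapping primitives; take the origin at the lower-left of the bounding box.
Bottom plate: 210 × 26, A = 5 460 mm², y = 13 mm, Ī = 307 580 mm⁴.
Web plate: 14 × 180, A = 2 520 mm², y = 116 mm, Ī = 6 804 000 mm⁴.
Top plate: 60 × 24, A = 1 440 mm², y = 218 mm, Ī = 69 120 mm⁴.
Centroid: ȳ = ΣA·y / ΣA = 71.8917 mm.
Transfer each piece to the horizontal centroidal axis using Ī + A·d² with d = y − 71.8917:
  bottom plate: d = -58.8917 mm → contributes +19 244 141 mm⁴
  web plate: d = 44.1083 mm → contributes +11 706 762 mm⁴
  top plate: d = 146.108 mm → contributes +30 809 707 mm⁴
Total I = 61 760 610 mm⁴.
Radius of gyration: k = √(I/A) = √(61 760 610 / 9 420) = 80.9712 mm.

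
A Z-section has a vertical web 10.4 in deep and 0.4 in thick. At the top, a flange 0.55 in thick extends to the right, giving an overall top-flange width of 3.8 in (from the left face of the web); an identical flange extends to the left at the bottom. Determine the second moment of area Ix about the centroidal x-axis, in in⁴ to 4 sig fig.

Ix ≈ 128.3 in⁴

Break the section into simple shapes (no overlaps), measuring from the bottom-left corner of the bounding box.
Web: 0.4 × 10.4, A = 4.16 in², y = 5.2 in, Ī = 37.4955 in⁴.
Top flange (beyond web): 3.4 × 0.55, A = 1.87 in², y = 10.125 in, Ī = 0.0471396 in⁴.
Bottom flange (beyond web): 3.4 × 0.55, A = 1.87 in², y = 0.275 in, Ī = 0.0471396 in⁴.
Centroid: ȳ = ΣA·y / ΣA = 5.2 in.
Transfer each piece to the centroidal x-axis using Ī + A·d² with d = y − 5.2:
  web: d = 0 in → contributes +37.4955 in⁴
  top flange (beyond web): d = 4.925 in → contributes +45.4052 in⁴
  bottom flange (beyond web): d = -4.925 in → contributes +45.4052 in⁴
Total I = 128.306 in⁴.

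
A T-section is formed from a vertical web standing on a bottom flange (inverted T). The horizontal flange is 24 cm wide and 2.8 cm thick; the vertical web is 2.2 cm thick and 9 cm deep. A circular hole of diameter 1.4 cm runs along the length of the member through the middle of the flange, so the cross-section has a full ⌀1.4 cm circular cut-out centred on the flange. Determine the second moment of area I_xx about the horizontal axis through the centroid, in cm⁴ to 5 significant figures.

Split into non-overlapping primitives; take the origin at the lower-left of the bounding box.
Flange: 24 × 2.8, A = 67.2 cm², y = 1.4 cm, Ī = 43.904 cm⁴.
Web: 2.2 × 9, A = 19.8 cm², y = 7.3 cm, Ī = 133.65 cm⁴.
Hole (subtracted): ⌀1.4, A = 1.53938 cm², y = 1.4 cm, Ī = 0.1885741 cm⁴.
Centroid: ȳ = ΣA·y / ΣA = 2.766945 cm.
Transfer each piece to the horizontal axis through the centroid using Ī + A·d² with d = y − 2.766945:
  flange: d = -1.366945 cm → contributes +169.4699 cm⁴
  web: d = 4.533055 cm → contributes +540.512 cm⁴
  hole: d = -1.366945 cm → contributes −3.064967 cm⁴
Total I = 706.9169 cm⁴.

I_xx ≈ 706.92 cm⁴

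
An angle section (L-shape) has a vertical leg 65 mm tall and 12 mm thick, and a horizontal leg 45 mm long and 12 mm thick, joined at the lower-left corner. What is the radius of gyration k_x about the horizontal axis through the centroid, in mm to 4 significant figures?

k_x ≈ 19.86 mm

Split into non-overlapping primitives; take the origin at the lower-left of the bounding box.
Vertical leg: 12 × 65, A = 780 mm², y = 32.5 mm, Ī = 274 625 mm⁴.
Horizontal leg (remainder): 33 × 12, A = 396 mm², y = 6 mm, Ī = 4 752 mm⁴.
Centroid: ȳ = ΣA·y / ΣA = 23.5765 mm.
Transfer each piece to the horizontal axis through the centroid using Ī + A·d² with d = y − 23.5765:
  vertical leg: d = 8.92347 mm → contributes +336 735 mm⁴
  horizontal leg (remainder): d = -17.5765 mm → contributes +127 090 mm⁴
Total I = 463 825 mm⁴.
Radius of gyration: k = √(I/A) = √(463 825 / 1 176) = 19.8597 mm.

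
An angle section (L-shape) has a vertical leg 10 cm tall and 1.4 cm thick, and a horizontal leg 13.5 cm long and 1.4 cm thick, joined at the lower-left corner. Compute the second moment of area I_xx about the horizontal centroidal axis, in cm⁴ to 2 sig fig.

Decompose the section into non-overlapping parts with the origin at the bottom-left of its bounding rectangle.
Vertical leg: 1.4 × 10, A = 14 cm², y = 5 cm, Ī = 116.7 cm⁴.
Horizontal leg (remainder): 12.1 × 1.4, A = 16.94 cm², y = 0.7 cm, Ī = 2.767 cm⁴.
Centroid: ȳ = ΣA·y / ΣA = 2.646 cm.
Transfer each piece to the horizontal centroidal axis using Ī + A·d² with d = y − 2.646:
  vertical leg: d = 2.354 cm → contributes +194.3 cm⁴
  horizontal leg (remainder): d = -1.946 cm → contributes +66.9 cm⁴
Total I = 261.2 cm⁴.

I_xx ≈ 260 cm⁴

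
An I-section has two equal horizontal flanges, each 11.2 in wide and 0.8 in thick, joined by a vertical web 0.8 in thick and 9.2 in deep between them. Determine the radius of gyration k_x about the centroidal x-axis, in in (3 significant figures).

k_x ≈ 4.45 in

Decompose the section into non-overlapping parts with the origin at the bottom-left of its bounding rectangle.
Bottom flange: 11.2 × 0.8, A = 8.96 in², y = 0.4 in, Ī = 0.47787 in⁴.
Web: 0.8 × 9.2, A = 7.36 in², y = 5.4 in, Ī = 51.913 in⁴.
Top flange: 11.2 × 0.8, A = 8.96 in², y = 10.4 in, Ī = 0.47787 in⁴.
By symmetry the centroid is at mid-height, ȳ = 5.4 in.
Transfer each piece to the centroidal x-axis using Ī + A·d² with d = y − 5.4:
  bottom flange: d = -5 in → contributes +224.48 in⁴
  web: d = 0 in → contributes +51.913 in⁴
  top flange: d = 5 in → contributes +224.48 in⁴
Total I = 500.87 in⁴.
Radius of gyration: k = √(I/A) = √(500.87 / 25.28) = 4.4512 in.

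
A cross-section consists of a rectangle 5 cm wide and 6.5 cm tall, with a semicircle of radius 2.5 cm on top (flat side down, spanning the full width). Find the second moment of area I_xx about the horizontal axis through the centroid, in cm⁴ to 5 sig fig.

Treat the section as a set of non-overlapping primitives; coordinates are from the bounding-box lower-left.
Rectangular body: 5 × 6.5, A = 32.5 cm², y = 3.25 cm, Ī = 114.4271 cm⁴.
Semicircular cap: semicircle r = 2.5, A = 9.817477 cm², y = 7.561033 cm, Ī = 4.287381 cm⁴.
Centroid: ȳ = ΣA·y / ΣA = 4.250142 cm.
Transfer each piece to the horizontal axis through the centroid using Ī + A·d² with d = y − 4.250142:
  rectangular body: d = -1.000142 cm → contributes +146.9363 cm⁴
  semicircular cap: d = 3.310891 cm → contributes +111.9066 cm⁴
Total I = 258.8429 cm⁴.

I_xx ≈ 258.84 cm⁴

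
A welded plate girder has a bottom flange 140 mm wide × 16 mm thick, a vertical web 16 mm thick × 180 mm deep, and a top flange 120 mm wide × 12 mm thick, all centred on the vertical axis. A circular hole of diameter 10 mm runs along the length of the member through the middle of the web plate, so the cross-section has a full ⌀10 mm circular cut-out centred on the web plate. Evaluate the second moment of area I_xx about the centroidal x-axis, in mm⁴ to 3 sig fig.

Decompose the section into non-overlapping parts with the origin at the bottom-left of its bounding rectangle.
Bottom plate: 140 × 16, A = 2 240 mm², y = 8 mm, Ī = 47 787 mm⁴.
Web plate: 16 × 180, A = 2 880 mm², y = 106 mm, Ī = 7 776 000 mm⁴.
Top plate: 120 × 12, A = 1 440 mm², y = 202 mm, Ī = 17 280 mm⁴.
Hole (subtracted): ⌀10, A = 78.54 mm², y = 106 mm, Ī = 490.87 mm⁴.
Centroid: ȳ = ΣA·y / ΣA = 93.46 mm.
Transfer each piece to the centroidal x-axis using Ī + A·d² with d = y − 93.46:
  bottom plate: d = -85.46 mm → contributes +16 407 282 mm⁴
  web plate: d = 12.54 mm → contributes +8 228 912 mm⁴
  top plate: d = 108.54 mm → contributes +16 981 942 mm⁴
  hole: d = 12.54 mm → contributes −12 842 mm⁴
Total I = 41 605 293 mm⁴.

I_xx ≈ 4.16 × 10⁷ mm⁴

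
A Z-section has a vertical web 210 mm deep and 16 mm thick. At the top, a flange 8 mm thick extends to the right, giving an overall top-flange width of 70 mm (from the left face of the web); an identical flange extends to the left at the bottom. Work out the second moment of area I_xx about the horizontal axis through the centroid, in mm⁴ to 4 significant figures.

Break the section into simple shapes (no overlaps), measuring from the bottom-left corner of the bounding box.
Web: 16 × 210, A = 3 360 mm², y = 105 mm, Ī = 12 348 000 mm⁴.
Top flange (beyond web): 54 × 8, A = 432 mm², y = 206 mm, Ī = 2 304 mm⁴.
Bottom flange (beyond web): 54 × 8, A = 432 mm², y = 4 mm, Ī = 2 304 mm⁴.
Centroid: ȳ = ΣA·y / ΣA = 105 mm.
Transfer each piece to the horizontal axis through the centroid using Ī + A·d² with d = y − 105:
  web: d = 0 mm → contributes +12 348 000 mm⁴
  top flange (beyond web): d = 101 mm → contributes +4 409 136 mm⁴
  bottom flange (beyond web): d = -101 mm → contributes +4 409 136 mm⁴
Total I = 21 166 272 mm⁴.

I_xx ≈ 2.117 × 10⁷ mm⁴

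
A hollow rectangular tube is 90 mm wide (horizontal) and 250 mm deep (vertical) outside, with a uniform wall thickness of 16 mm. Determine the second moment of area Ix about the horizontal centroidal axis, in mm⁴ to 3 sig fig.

Break the section into simple shapes (no overlaps), measuring from the bottom-left corner of the bounding box.
Outer rectangle: 90 × 250, A = 22 500 mm², y = 125 mm, Ī = 117 187 500 mm⁴.
Inner void (subtracted): 58 × 218, A = 12 644 mm², y = 125 mm, Ī = 50 074 455 mm⁴.
By symmetry the centroid is at mid-height, ȳ = 125 mm.
All pieces are centred on the horizontal centroidal axis, so I = ΣĪ (holes subtracted) = 67 113 045 mm⁴.

Ix ≈ 6.71 × 10⁷ mm⁴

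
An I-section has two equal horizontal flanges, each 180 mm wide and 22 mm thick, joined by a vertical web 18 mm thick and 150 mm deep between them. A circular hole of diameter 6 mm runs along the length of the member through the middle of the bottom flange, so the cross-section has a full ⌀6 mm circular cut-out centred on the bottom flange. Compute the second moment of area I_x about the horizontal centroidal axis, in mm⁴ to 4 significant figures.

Decompose the section into non-overlapping parts with the origin at the bottom-left of its bounding rectangle.
Bottom flange: 180 × 22, A = 3 960 mm², y = 11 mm, Ī = 159 720 mm⁴.
Web: 18 × 150, A = 2 700 mm², y = 97 mm, Ī = 5 062 500 mm⁴.
Top flange: 180 × 22, A = 3 960 mm², y = 183 mm, Ī = 159 720 mm⁴.
Hole (subtracted): ⌀6, A = 28.2743 mm², y = 11 mm, Ī = 63.6173 mm⁴.
Centroid: ȳ = ΣA·y / ΣA = 97.2296 mm.
Transfer each piece to the horizontal centroidal axis using Ī + A·d² with d = y − 97.2296:
  bottom flange: d = -86.2296 mm → contributes +29 604 457 mm⁴
  web: d = -0.229575 mm → contributes +5 062 642 mm⁴
  top flange: d = 85.7704 mm → contributes +29 291 721 mm⁴
  hole: d = -86.2296 mm → contributes −210 299 mm⁴
Total I = 63 748 521 mm⁴.

I_x ≈ 6.375 × 10⁷ mm⁴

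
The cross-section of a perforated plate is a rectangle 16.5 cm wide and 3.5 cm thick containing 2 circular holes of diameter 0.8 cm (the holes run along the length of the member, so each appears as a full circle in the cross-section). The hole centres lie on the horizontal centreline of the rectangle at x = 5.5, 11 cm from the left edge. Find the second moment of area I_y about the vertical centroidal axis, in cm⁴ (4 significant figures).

I_y ≈ 1303 cm⁴

Treat the section as a set of non-overlapping primitives; coordinates are from the bounding-box lower-left.
Plate: 16.5 × 3.5, A = 57.75 cm², x = 8.25 cm, Ī = 1310.2 cm⁴.
Hole 1 (subtracted): ⌀0.8, A = 0.502655 cm², x = 5.5 cm, Ī = 0.0201062 cm⁴.
Hole 2 (subtracted): ⌀0.8, A = 0.502655 cm², x = 11 cm, Ī = 0.0201062 cm⁴.
By symmetry the centroid is at mid-width, x̄ = 8.25 cm.
Transfer each piece to the vertical centroidal axis using Ī + A·d² with d = x − 8.25:
  plate: d = 0 cm → contributes +1310.2 cm⁴
  hole 1: d = -2.75 cm → contributes −3.82143 cm⁴
  hole 2: d = 2.75 cm → contributes −3.82143 cm⁴
Total I = 1302.56 cm⁴.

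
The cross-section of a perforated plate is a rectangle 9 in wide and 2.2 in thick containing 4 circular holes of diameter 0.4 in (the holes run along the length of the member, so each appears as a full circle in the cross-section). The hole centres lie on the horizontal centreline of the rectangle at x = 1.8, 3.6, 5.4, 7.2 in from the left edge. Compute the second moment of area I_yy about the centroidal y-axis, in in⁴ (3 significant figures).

I_yy ≈ 132 in⁴

Treat the section as a set of non-overlapping primitives; coordinates are from the bounding-box lower-left.
Plate: 9 × 2.2, A = 19.8 in², x = 4.5 in, Ī = 133.65 in⁴.
Hole 1 (subtracted): ⌀0.4, A = 0.12566 in², x = 1.8 in, Ī = 0.0012566 in⁴.
Hole 2 (subtracted): ⌀0.4, A = 0.12566 in², x = 3.6 in, Ī = 0.0012566 in⁴.
Hole 3 (subtracted): ⌀0.4, A = 0.12566 in², x = 5.4 in, Ī = 0.0012566 in⁴.
Hole 4 (subtracted): ⌀0.4, A = 0.12566 in², x = 7.2 in, Ī = 0.0012566 in⁴.
By symmetry the centroid is at mid-width, x̄ = 4.5 in.
Transfer each piece to the centroidal y-axis using Ī + A·d² with d = x − 4.5:
  plate: d = 0 in → contributes +133.65 in⁴
  hole 1: d = -2.7 in → contributes −0.91735 in⁴
  hole 2: d = -0.9 in → contributes −0.10304 in⁴
  hole 3: d = 0.9 in → contributes −0.10304 in⁴
  hole 4: d = 2.7 in → contributes −0.91735 in⁴
Total I = 131.61 in⁴.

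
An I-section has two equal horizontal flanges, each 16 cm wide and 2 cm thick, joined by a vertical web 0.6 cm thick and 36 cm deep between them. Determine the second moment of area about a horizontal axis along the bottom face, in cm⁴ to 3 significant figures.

I_base ≈ 5.97 × 10⁴ cm⁴

Treat the section as a set of non-overlapping primitives; coordinates are from the bounding-box lower-left.
Bottom flange: 16 × 2, A = 32 cm², y = 1 cm, Ī = 10.667 cm⁴.
Web: 0.6 × 36, A = 21.6 cm², y = 20 cm, Ī = 2332.8 cm⁴.
Top flange: 16 × 2, A = 32 cm², y = 39 cm, Ī = 10.667 cm⁴.
Transfer each piece to the base of the section using Ī + A·d² with d = y − 0:
  bottom flange: d = 1 cm → contributes +42.667 cm⁴
  web: d = 20 cm → contributes +10 973 cm⁴
  top flange: d = 39 cm → contributes +48 683 cm⁴
Total I = 59 698 cm⁴.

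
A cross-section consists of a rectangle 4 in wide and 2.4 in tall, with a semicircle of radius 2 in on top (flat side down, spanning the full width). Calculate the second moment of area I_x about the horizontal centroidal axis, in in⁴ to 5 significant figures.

Decompose the section into non-overlapping parts with the origin at the bottom-left of its bounding rectangle.
Rectangular body: 4 × 2.4, A = 9.6 in², y = 1.2 in, Ī = 4.608 in⁴.
Semicircular cap: semicircle r = 2, A = 6.283185 in², y = 3.248826 in, Ī = 1.756111 in⁴.
Centroid: ȳ = ΣA·y / ΣA = 2.01049 in.
Transfer each piece to the horizontal centroidal axis using Ī + A·d² with d = y − 2.01049:
  rectangular body: d = -0.8104895 in → contributes +10.91418 in⁴
  semicircular cap: d = 1.238337 in → contributes +11.39124 in⁴
Total I = 22.30541 in⁴.

I_x ≈ 22.305 in⁴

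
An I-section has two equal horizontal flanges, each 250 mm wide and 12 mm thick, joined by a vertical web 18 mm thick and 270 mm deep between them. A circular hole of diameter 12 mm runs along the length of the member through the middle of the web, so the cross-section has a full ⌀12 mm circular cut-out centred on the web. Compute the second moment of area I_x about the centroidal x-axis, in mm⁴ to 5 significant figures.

I_x ≈ 1.4888 × 10⁸ mm⁴

Split into non-overlapping primitives; take the origin at the lower-left of the bounding box.
Bottom flange: 250 × 12, A = 3 000 mm², y = 6 mm, Ī = 36 000 mm⁴.
Web: 18 × 270, A = 4 860 mm², y = 147 mm, Ī = 29 524 500 mm⁴.
Top flange: 250 × 12, A = 3 000 mm², y = 288 mm, Ī = 36 000 mm⁴.
Hole (subtracted): ⌀12, A = 113.0973 mm², y = 147 mm, Ī = 1017.876 mm⁴.
By symmetry the centroid is at mid-height, ȳ = 147 mm.
Transfer each piece to the centroidal x-axis using Ī + A·d² with d = y − 147:
  bottom flange: d = -141 mm → contributes +59 679 000 mm⁴
  web: d = 0 mm → contributes +29 524 500 mm⁴
  top flange: d = 141 mm → contributes +59 679 000 mm⁴
  hole: d = 0 mm → contributes −1017.876 mm⁴
Total I = 148 881 482 mm⁴.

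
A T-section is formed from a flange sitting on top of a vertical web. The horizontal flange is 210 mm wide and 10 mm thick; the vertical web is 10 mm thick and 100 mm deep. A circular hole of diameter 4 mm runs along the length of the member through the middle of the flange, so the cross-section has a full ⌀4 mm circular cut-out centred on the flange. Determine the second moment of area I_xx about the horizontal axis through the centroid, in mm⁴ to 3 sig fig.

Break the section into simple shapes (no overlaps), measuring from the bottom-left corner of the bounding box.
Flange: 210 × 10, A = 2 100 mm², y = 105 mm, Ī = 17 500 mm⁴.
Web: 10 × 100, A = 1 000 mm², y = 50 mm, Ī = 833 333 mm⁴.
Hole (subtracted): ⌀4, A = 12.566 mm², y = 105 mm, Ī = 12.566 mm⁴.
Centroid: ȳ = ΣA·y / ΣA = 87.186 mm.
Transfer each piece to the horizontal axis through the centroid using Ī + A·d² with d = y − 87.186:
  flange: d = 17.814 mm → contributes +683 922 mm⁴
  web: d = -37.186 mm → contributes +2 216 121 mm⁴
  hole: d = 17.814 mm → contributes −4000.4 mm⁴
Total I = 2 896 043 mm⁴.

I_xx ≈ 2.90 × 10⁶ mm⁴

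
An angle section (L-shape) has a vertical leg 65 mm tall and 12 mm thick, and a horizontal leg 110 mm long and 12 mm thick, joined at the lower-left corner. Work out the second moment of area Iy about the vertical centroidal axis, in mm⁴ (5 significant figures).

Iy ≈ 2.3691 × 10⁶ mm⁴

Treat the section as a set of non-overlapping primitives; coordinates are from the bounding-box lower-left.
Vertical leg: 12 × 65, A = 780 mm², x = 6 mm, Ī = 9 360 mm⁴.
Horizontal leg (remainder): 98 × 12, A = 1 176 mm², x = 61 mm, Ī = 941 192 mm⁴.
Centroid: x̄ = ΣA·x / ΣA = 39.06748 mm.
Transfer each piece to the vertical centroidal axis using Ī + A·d² with d = x − 39.06748:
  vertical leg: d = -33.06748 mm → contributes +862257.7 mm⁴
  horizontal leg (remainder): d = 21.93252 mm → contributes +1 506 889 mm⁴
Total I = 2 369 147 mm⁴.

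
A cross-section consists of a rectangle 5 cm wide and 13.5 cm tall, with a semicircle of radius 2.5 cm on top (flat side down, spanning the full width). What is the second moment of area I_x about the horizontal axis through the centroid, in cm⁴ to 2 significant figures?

Treat the section as a set of non-overlapping primitives; coordinates are from the bounding-box lower-left.
Rectangular body: 5 × 13.5, A = 67.5 cm², y = 6.75 cm, Ī = 1 025 cm⁴.
Semicircular cap: semicircle r = 2.5, A = 9.817 cm², y = 14.56 cm, Ī = 4.287 cm⁴.
Centroid: ȳ = ΣA·y / ΣA = 7.742 cm.
Transfer each piece to the horizontal axis through the centroid using Ī + A·d² with d = y − 7.742:
  rectangular body: d = -0.9918 cm → contributes +1 092 cm⁴
  semicircular cap: d = 6.819 cm → contributes +460.8 cm⁴
Total I = 1 552 cm⁴.

I_x ≈ 1600 cm⁴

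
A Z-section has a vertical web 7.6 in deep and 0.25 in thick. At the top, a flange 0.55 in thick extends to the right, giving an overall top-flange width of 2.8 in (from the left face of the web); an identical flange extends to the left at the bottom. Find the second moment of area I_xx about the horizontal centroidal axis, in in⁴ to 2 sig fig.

I_xx ≈ 44 in⁴

Break the section into simple shapes (no overlaps), measuring from the bottom-left corner of the bounding box.
Web: 0.25 × 7.6, A = 1.9 in², y = 3.8 in, Ī = 9.145 in⁴.
Top flange (beyond web): 2.55 × 0.55, A = 1.403 in², y = 7.325 in, Ī = 0.03535 in⁴.
Bottom flange (beyond web): 2.55 × 0.55, A = 1.403 in², y = 0.275 in, Ī = 0.03535 in⁴.
Centroid: ȳ = ΣA·y / ΣA = 3.8 in.
Transfer each piece to the horizontal centroidal axis using Ī + A·d² with d = y − 3.8:
  web: d = 0 in → contributes +9.145 in⁴
  top flange (beyond web): d = 3.525 in → contributes +17.46 in⁴
  bottom flange (beyond web): d = -3.525 in → contributes +17.46 in⁴
Total I = 44.07 in⁴.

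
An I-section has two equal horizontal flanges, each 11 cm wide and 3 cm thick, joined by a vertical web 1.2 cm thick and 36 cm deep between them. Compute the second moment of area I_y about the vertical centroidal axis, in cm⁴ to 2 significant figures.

Treat the section as a set of non-overlapping primitives; coordinates are from the bounding-box lower-left.
Bottom flange: 11 × 3, A = 33 cm², x = 5.5 cm, Ī = 332.8 cm⁴.
Web: 1.2 × 36, A = 43.2 cm², x = 5.5 cm, Ī = 5.184 cm⁴.
Top flange: 11 × 3, A = 33 cm², x = 5.5 cm, Ī = 332.8 cm⁴.
By symmetry the centroid is at mid-width, x̄ = 5.5 cm.
All pieces are centred on the vertical centroidal axis, so I = ΣĪ = 670.7 cm⁴.

I_y ≈ 670 cm⁴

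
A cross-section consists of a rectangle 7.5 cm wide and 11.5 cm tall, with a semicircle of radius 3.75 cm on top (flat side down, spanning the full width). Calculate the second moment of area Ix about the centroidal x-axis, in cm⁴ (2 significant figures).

Ix ≈ 1900 cm⁴

Treat the section as a set of non-overlapping primitives; coordinates are from the bounding-box lower-left.
Rectangular body: 7.5 × 11.5, A = 86.25 cm², y = 5.75 cm, Ī = 950.5 cm⁴.
Semicircular cap: semicircle r = 3.75, A = 22.09 cm², y = 13.09 cm, Ī = 21.7 cm⁴.
Centroid: ȳ = ΣA·y / ΣA = 7.247 cm.
Transfer each piece to the centroidal x-axis using Ī + A·d² with d = y − 7.247:
  rectangular body: d = -1.497 cm → contributes +1 144 cm⁴
  semicircular cap: d = 5.845 cm → contributes +776.3 cm⁴
Total I = 1 920 cm⁴.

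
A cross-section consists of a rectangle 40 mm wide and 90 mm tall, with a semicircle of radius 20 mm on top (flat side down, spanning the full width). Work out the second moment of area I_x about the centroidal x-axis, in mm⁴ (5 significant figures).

Treat the section as a set of non-overlapping primitives; coordinates are from the bounding-box lower-left.
Rectangular body: 40 × 90, A = 3 600 mm², y = 45 mm, Ī = 2 430 000 mm⁴.
Semicircular cap: semicircle r = 20, A = 628.3185 mm², y = 98.48826 mm, Ī = 17561.11 mm⁴.
Centroid: ȳ = ΣA·y / ΣA = 52.94823 mm.
Transfer each piece to the centroidal x-axis using Ī + A·d² with d = y − 52.94823:
  rectangular body: d = -7.948234 mm → contributes +2 657 428 mm⁴
  semicircular cap: d = 45.54003 mm → contributes +1 320 627 mm⁴
Total I = 3 978 055 mm⁴.

I_x ≈ 3.9781 × 10⁶ mm⁴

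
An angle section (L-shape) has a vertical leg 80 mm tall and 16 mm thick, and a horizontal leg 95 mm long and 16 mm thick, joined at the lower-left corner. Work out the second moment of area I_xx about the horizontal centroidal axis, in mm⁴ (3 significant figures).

I_xx ≈ 1.36 × 10⁶ mm⁴

Split into non-overlapping primitives; take the origin at the lower-left of the bounding box.
Vertical leg: 16 × 80, A = 1 280 mm², y = 40 mm, Ī = 682 667 mm⁴.
Horizontal leg (remainder): 79 × 16, A = 1 264 mm², y = 8 mm, Ī = 26 965 mm⁴.
Centroid: ȳ = ΣA·y / ΣA = 24.101 mm.
Transfer each piece to the horizontal centroidal axis using Ī + A·d² with d = y − 24.101:
  vertical leg: d = 15.899 mm → contributes +1 006 238 mm⁴
  horizontal leg (remainder): d = -16.101 mm → contributes +354 632 mm⁴
Total I = 1 360 870 mm⁴.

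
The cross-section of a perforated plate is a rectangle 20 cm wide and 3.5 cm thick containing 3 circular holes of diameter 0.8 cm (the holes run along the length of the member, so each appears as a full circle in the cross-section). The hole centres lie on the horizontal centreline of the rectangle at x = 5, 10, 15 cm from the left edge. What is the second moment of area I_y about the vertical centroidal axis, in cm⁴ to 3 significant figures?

Break the section into simple shapes (no overlaps), measuring from the bottom-left corner of the bounding box.
Plate: 20 × 3.5, A = 70 cm², x = 10 cm, Ī = 2333.3 cm⁴.
Hole 1 (subtracted): ⌀0.8, A = 0.50265 cm², x = 5 cm, Ī = 0.020106 cm⁴.
Hole 2 (subtracted): ⌀0.8, A = 0.50265 cm², x = 10 cm, Ī = 0.020106 cm⁴.
Hole 3 (subtracted): ⌀0.8, A = 0.50265 cm², x = 15 cm, Ī = 0.020106 cm⁴.
By symmetry the centroid is at mid-width, x̄ = 10 cm.
Transfer each piece to the vertical centroidal axis using Ī + A·d² with d = x − 10:
  plate: d = 0 cm → contributes +2333.3 cm⁴
  hole 1: d = -5 cm → contributes −12.586 cm⁴
  hole 2: d = 0 cm → contributes −0.020106 cm⁴
  hole 3: d = 5 cm → contributes −12.586 cm⁴
Total I = 2308.1 cm⁴.

I_y ≈ 2310 cm⁴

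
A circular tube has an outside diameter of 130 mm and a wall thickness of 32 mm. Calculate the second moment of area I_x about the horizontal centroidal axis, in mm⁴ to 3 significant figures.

I_x ≈ 1.31 × 10⁷ mm⁴

Decompose the section into non-overlapping parts with the origin at the bottom-left of its bounding rectangle.
Outer circle: ⌀130, A = 13 273 mm², y = 65 mm, Ī = 14 019 848 mm⁴.
Bore (subtracted): ⌀66, A = 3421.2 mm², y = 65 mm, Ī = 931 420 mm⁴.
By symmetry the centroid is at mid-height, ȳ = 65 mm.
All pieces are centred on the horizontal centroidal axis, so I = ΣĪ (holes subtracted) = 13 088 428 mm⁴.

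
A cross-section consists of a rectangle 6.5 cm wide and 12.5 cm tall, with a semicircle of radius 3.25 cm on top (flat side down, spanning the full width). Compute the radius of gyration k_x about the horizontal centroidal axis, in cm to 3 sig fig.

Decompose the section into non-overlapping parts with the origin at the bottom-left of its bounding rectangle.
Rectangular body: 6.5 × 12.5, A = 81.25 cm², y = 6.25 cm, Ī = 1057.9 cm⁴.
Semicircular cap: semicircle r = 3.25, A = 16.592 cm², y = 13.879 cm, Ī = 12.245 cm⁴.
Centroid: ȳ = ΣA·y / ΣA = 7.5438 cm.
Transfer each piece to the horizontal centroidal axis using Ī + A·d² with d = y − 7.5438:
  rectangular body: d = -1.2938 cm → contributes +1193.9 cm⁴
  semicircular cap: d = 6.3356 cm → contributes +678.23 cm⁴
Total I = 1872.2 cm⁴.
Radius of gyration: k = √(I/A) = √(1872.2 / 97.842) = 4.3743 cm.

k_x ≈ 4.37 cm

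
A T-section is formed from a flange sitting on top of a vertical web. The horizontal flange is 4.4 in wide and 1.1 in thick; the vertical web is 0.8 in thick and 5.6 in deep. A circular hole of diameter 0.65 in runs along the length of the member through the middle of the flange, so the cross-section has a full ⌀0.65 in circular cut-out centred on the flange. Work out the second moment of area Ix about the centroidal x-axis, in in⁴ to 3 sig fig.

Break the section into simple shapes (no overlaps), measuring from the bottom-left corner of the bounding box.
Flange: 4.4 × 1.1, A = 4.84 in², y = 6.15 in, Ī = 0.48803 in⁴.
Web: 0.8 × 5.6, A = 4.48 in², y = 2.8 in, Ī = 11.708 in⁴.
Hole (subtracted): ⌀0.65, A = 0.33183 in², y = 6.15 in, Ī = 0.0087624 in⁴.
Centroid: ȳ = ΣA·y / ΣA = 4.4802 in.
Transfer each piece to the centroidal x-axis using Ī + A·d² with d = y − 4.4802:
  flange: d = 1.6698 in → contributes +13.982 in⁴
  web: d = -1.6802 in → contributes +24.356 in⁴
  hole: d = 1.6698 in → contributes −0.93393 in⁴
Total I = 37.404 in⁴.

Ix ≈ 37.4 in⁴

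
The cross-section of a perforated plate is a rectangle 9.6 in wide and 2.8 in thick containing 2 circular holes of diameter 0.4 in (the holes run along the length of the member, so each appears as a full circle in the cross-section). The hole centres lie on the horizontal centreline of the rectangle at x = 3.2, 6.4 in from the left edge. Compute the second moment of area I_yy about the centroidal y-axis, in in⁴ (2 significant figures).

Treat the section as a set of non-overlapping primitives; coordinates are from the bounding-box lower-left.
Plate: 9.6 × 2.8, A = 26.88 in², x = 4.8 in, Ī = 206.4 in⁴.
Hole 1 (subtracted): ⌀0.4, A = 0.1257 in², x = 3.2 in, Ī = 0.001257 in⁴.
Hole 2 (subtracted): ⌀0.4, A = 0.1257 in², x = 6.4 in, Ī = 0.001257 in⁴.
By symmetry the centroid is at mid-width, x̄ = 4.8 in.
Transfer each piece to the centroidal y-axis using Ī + A·d² with d = x − 4.8:
  plate: d = 0 in → contributes +206.4 in⁴
  hole 1: d = -1.6 in → contributes −0.323 in⁴
  hole 2: d = 1.6 in → contributes −0.323 in⁴
Total I = 205.8 in⁴.

I_yy ≈ 210 in⁴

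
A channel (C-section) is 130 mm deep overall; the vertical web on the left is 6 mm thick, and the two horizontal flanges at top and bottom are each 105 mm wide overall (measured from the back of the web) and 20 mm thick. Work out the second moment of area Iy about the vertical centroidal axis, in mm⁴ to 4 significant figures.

Iy ≈ 5.033 × 10⁶ mm⁴

Break the section into simple shapes (no overlaps), measuring from the bottom-left corner of the bounding box.
Web: 6 × 130, A = 780 mm², x = 3 mm, Ī = 2 340 mm⁴.
Top flange (beyond web): 99 × 20, A = 1 980 mm², x = 55.5 mm, Ī = 1 617 165 mm⁴.
Bottom flange (beyond web): 99 × 20, A = 1 980 mm², x = 55.5 mm, Ī = 1 617 165 mm⁴.
Centroid: x̄ = ΣA·x / ΣA = 46.8608 mm.
Transfer each piece to the vertical centroidal axis using Ī + A·d² with d = x − 46.8608:
  web: d = -43.8608 mm → contributes +1 502 878 mm⁴
  top flange (beyond web): d = 8.63924 mm → contributes +1 764 945 mm⁴
  bottom flange (beyond web): d = 8.63924 mm → contributes +1 764 945 mm⁴
Total I = 5 032 768 mm⁴.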